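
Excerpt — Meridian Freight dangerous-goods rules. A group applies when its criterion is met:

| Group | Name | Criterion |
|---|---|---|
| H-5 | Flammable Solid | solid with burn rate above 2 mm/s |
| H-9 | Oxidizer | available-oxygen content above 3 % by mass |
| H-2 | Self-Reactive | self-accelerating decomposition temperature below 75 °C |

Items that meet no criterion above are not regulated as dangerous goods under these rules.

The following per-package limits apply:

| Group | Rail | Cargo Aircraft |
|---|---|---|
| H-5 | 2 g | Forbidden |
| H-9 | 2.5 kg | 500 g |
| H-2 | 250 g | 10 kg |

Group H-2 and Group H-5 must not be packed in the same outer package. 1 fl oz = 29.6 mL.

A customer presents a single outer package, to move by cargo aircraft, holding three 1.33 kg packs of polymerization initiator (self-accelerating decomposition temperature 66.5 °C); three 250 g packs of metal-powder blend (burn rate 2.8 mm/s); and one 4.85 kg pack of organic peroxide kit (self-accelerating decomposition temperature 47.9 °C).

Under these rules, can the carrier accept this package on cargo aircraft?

No

With self-accelerating decomposition temperature 66.5 °C (< 75 °C), the polymerization initiator falls in Group H-2.
With burn rate 2.8 mm/s (> 2 mm/s), the metal-powder blend falls in Group H-5.
The organic peroxide kit has self-accelerating decomposition temperature 47.9 °C, which is < 75 °C, so it is Group H-2 (Self-Reactive).
Total Group H-2: (three 1.33 kg packs = 3.99 kg) + 4.85 kg = 8.84 kg.
That is within the Group H-2 cargo aircraft limit of 10 kg.
Group H-5 quantity: three 250 g packs = 750 g.
By cargo aircraft, Group H-5 is Forbidden regardless of quantity.
Group H-2 and Group H-5 may not share an outer package.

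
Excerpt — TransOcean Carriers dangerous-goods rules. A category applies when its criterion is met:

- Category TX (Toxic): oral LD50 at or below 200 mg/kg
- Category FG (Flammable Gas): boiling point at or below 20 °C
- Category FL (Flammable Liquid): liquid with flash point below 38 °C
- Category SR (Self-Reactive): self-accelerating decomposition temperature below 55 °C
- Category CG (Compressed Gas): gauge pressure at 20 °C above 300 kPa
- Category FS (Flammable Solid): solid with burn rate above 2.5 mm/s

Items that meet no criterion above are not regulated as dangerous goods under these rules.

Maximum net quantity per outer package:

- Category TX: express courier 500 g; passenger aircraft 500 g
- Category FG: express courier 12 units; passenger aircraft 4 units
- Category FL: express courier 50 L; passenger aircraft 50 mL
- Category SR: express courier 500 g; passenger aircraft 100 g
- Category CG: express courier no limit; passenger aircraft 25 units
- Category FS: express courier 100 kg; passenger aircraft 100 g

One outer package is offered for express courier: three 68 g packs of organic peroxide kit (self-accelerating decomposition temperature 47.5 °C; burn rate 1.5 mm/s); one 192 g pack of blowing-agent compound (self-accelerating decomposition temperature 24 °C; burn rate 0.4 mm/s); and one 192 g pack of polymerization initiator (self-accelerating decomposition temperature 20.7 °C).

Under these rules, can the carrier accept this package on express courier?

Self-accelerating decomposition temperature 47.5 °C meets the Category SR criterion (Self-Reactive), so the organic peroxide kit is Category SR.
With self-accelerating decomposition temperature 24 °C (< 55 °C), the blowing-agent compound falls in Category SR.
The polymerization initiator has self-accelerating decomposition temperature 20.7 °C, which is < 55 °C, so it is Category SR (Self-Reactive).
Category SR net quantity: (three 68 g packs = 204 g) + 192 g + 192 g = 588 g.
588 g exceeds the express courier limit of 500 g for Category SR.

No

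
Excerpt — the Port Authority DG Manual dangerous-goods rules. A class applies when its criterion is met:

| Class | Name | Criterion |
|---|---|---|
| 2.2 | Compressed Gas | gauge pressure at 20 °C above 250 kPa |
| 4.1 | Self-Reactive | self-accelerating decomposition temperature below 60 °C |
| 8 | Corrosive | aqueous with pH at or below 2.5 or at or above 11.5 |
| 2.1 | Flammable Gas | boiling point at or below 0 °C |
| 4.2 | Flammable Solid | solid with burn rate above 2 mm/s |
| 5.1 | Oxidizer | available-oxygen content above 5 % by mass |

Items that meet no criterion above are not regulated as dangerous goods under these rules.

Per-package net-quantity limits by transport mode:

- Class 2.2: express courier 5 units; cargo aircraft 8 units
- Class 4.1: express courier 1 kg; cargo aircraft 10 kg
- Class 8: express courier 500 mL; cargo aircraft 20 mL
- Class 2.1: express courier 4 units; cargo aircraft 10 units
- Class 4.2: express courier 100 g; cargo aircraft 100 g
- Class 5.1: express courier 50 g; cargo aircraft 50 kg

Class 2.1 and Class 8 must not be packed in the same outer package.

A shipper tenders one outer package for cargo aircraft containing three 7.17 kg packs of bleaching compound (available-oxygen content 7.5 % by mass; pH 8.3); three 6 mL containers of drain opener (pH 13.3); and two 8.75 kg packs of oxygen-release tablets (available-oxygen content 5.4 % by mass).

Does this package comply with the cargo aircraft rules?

Yes

The bleaching compound has available-oxygen content 7.5 % by mass, which is > 5 % by mass, so it is Class 5.1 (Oxidizer).
With pH 13.3 (≥ 11.5), the drain opener falls in Class 8.
With available-oxygen content 5.4 % by mass (> 5 % by mass), the oxygen-release tablets fall in Class 5.1.
Total Class 5.1: (three 7.17 kg packs = 21.51 kg) + (two 8.75 kg packs = 17.5 kg) = 39.01 kg.
39.01 kg ≤ 50 kg (cargo aircraft limit, Class 5.1) — within limit.
Class 8 quantity: three 6 mL containers = 18 mL.
That is within the Class 8 cargo aircraft limit of 20 mL.
The segregation rule (Class 2.1 with Class 8) does not apply to Class 5.1 with Class 8.
Every hazard class is within its cargo aircraft limit and no segregation rule is violated.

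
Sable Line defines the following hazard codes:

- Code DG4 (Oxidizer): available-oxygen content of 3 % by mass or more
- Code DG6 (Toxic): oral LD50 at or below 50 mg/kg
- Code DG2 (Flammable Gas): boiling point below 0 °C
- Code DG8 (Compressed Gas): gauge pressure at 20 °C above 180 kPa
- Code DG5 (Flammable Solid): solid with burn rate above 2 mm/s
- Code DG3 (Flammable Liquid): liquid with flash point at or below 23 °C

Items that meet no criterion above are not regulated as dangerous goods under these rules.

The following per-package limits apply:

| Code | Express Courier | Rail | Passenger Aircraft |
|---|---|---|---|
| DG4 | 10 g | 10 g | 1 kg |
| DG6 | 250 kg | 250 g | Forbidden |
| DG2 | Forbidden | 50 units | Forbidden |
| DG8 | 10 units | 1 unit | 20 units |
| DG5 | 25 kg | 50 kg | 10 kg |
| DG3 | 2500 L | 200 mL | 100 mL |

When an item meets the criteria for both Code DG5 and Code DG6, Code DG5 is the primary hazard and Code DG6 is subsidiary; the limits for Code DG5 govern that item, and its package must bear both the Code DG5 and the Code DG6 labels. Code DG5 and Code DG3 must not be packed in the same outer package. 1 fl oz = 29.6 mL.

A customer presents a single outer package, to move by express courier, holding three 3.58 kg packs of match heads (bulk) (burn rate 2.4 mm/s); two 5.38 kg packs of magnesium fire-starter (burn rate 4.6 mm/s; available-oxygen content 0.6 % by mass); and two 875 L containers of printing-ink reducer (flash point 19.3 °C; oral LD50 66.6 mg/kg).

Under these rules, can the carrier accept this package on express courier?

No

The match heads (bulk) have burn rate 2.4 mm/s, which is > 2 mm/s, so they are Code DG5 (Flammable Solid).
Magnesium fire-starter: burn rate 4.6 mm/s > 2 mm/s → Code DG5 (Flammable Solid).
With flash point 19.3 °C (≤ 23 °C), the printing-ink reducer falls in Code DG3.
Total Code DG5: (three 3.58 kg packs = 10.74 kg) + (two 5.38 kg packs = 10.76 kg) = 21.5 kg.
That is within the Code DG5 express courier limit of 25 kg.
Code DG3 quantity: two 875 L containers = 1750 L.
That is within the Code DG3 express courier limit of 2500 L.
Code DG5 and Code DG3 may not share an outer package.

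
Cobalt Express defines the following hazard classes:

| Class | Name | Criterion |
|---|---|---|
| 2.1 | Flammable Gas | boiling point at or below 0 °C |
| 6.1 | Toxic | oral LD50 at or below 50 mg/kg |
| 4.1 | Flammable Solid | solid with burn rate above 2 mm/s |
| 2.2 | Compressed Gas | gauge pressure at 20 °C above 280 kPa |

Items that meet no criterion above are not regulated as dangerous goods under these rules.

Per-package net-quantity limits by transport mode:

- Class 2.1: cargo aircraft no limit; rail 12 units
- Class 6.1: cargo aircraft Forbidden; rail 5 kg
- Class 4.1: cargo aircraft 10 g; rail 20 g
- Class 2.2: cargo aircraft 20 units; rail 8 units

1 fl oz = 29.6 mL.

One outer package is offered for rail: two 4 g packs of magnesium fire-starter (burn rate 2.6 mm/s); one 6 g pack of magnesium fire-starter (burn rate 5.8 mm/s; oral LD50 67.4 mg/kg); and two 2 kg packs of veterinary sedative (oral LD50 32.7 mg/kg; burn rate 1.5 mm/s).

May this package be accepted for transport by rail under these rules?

Yes

With burn rate 2.6 mm/s (> 2 mm/s), the magnesium fire-starter falls in Class 4.1.
Burn rate 5.8 mm/s meets the Class 4.1 criterion (Flammable Solid), so the magnesium fire-starter is Class 4.1.
The veterinary sedative has oral LD50 32.7 mg/kg, which is ≤ 50 mg/kg, so it is Class 6.1 (Toxic).
Class 4.1 net quantity: (two 4 g packs = 8 g) + 6 g = 14 g.
That is within the Class 4.1 rail limit of 20 g.
Class 6.1 quantity: two 2 kg packs = 4 kg.
4 kg is within the rail limit of 5 kg for Class 6.1.
Every hazard class is within its rail limit and no segregation rule is violated.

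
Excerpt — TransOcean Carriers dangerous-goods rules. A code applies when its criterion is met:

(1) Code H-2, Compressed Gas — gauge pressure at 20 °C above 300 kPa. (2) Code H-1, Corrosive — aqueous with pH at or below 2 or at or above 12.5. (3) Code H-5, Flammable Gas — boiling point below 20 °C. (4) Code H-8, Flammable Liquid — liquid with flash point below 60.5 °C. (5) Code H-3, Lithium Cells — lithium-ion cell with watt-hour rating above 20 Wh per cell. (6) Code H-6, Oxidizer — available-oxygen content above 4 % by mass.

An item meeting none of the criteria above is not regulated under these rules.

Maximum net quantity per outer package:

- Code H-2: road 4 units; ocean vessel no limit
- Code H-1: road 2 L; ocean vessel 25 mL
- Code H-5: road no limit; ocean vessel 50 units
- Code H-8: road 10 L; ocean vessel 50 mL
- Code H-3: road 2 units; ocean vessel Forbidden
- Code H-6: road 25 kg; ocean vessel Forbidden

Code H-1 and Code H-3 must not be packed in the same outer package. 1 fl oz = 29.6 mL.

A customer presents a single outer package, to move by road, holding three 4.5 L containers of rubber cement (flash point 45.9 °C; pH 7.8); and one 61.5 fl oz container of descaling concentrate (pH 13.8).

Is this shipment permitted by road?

No

Rubber cement: flash point 45.9 °C < 60.5 °C → Code H-8 (Flammable Liquid).
The descaling concentrate has pH 13.8, which is ≥ 12.5, so it is Code H-1 (Corrosive).
Code H-8 quantity: three 4.5 L containers = 13.5 L.
13.5 L > 10 L (road limit, Code H-8) — over the limit.
Code H-1 quantity: one 61.5 fl oz container = 1820.4 mL.
1820.4 mL ≤ 2 L (road limit, Code H-1) — within limit.
The segregation rule (Code H-1 with Code H-3) does not apply to Code H-8 with Code H-1.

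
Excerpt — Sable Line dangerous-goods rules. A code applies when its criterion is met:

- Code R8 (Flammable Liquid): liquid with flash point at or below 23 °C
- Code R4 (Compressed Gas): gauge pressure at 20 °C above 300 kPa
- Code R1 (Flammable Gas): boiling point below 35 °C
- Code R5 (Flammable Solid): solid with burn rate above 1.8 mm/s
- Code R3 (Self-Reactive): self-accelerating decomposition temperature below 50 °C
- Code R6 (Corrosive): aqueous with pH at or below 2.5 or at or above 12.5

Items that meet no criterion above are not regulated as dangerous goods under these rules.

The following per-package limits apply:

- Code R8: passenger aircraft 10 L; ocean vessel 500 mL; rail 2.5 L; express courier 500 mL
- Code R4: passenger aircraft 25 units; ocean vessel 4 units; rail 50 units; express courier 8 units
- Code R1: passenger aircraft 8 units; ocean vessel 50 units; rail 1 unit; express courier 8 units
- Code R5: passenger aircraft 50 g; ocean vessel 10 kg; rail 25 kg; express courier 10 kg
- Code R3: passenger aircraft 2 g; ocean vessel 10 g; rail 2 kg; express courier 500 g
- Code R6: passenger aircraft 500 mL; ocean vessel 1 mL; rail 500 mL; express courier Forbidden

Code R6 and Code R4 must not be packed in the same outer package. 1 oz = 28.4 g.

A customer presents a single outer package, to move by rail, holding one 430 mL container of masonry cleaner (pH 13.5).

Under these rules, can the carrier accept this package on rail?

The masonry cleaner has pH 13.5, which is ≥ 12.5, so it is Code R6 (Corrosive).
Code R6 quantity: 430 mL.
430 mL is within the rail limit of 500 mL for Code R6.

Yes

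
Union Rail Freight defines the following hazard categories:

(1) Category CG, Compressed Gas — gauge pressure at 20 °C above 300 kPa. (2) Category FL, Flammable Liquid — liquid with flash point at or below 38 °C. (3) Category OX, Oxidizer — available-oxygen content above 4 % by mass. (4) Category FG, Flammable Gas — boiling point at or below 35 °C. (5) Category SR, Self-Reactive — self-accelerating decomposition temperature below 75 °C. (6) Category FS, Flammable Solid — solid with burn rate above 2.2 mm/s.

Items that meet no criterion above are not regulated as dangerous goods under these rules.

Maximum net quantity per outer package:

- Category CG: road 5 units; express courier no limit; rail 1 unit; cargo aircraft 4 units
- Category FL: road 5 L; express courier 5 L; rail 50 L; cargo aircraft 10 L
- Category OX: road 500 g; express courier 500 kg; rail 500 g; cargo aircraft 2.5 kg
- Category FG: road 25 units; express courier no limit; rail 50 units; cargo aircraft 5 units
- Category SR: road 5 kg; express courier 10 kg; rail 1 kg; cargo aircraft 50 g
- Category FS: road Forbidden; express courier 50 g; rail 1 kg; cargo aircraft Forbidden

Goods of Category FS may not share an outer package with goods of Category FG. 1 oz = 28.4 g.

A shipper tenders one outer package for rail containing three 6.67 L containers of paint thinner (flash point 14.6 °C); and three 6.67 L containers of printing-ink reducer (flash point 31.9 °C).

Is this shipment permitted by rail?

Yes

The paint thinner has flash point 14.6 °C, which is ≤ 38 °C, so it is Category FL (Flammable Liquid).
The printing-ink reducer has flash point 31.9 °C, which is ≤ 38 °C, so it is Category FL (Flammable Liquid).
Category FL net quantity: (three 6.67 L containers = 20.01 L) + (three 6.67 L containers = 20.01 L) = 40.02 L.
That is within the Category FL rail limit of 50 L.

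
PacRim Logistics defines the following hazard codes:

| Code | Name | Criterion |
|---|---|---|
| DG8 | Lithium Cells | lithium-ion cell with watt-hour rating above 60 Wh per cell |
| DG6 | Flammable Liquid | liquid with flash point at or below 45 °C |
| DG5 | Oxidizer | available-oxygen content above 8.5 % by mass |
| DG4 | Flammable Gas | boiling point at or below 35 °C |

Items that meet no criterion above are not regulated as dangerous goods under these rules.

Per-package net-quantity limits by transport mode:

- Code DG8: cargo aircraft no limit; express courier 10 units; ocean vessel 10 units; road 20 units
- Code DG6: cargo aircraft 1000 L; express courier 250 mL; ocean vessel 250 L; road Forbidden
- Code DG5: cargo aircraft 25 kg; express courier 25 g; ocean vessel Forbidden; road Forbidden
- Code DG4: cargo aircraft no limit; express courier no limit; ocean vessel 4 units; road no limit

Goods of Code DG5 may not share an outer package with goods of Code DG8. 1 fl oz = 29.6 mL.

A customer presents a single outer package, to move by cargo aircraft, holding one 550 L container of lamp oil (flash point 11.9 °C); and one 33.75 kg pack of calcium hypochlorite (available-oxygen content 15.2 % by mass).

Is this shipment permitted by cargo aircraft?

The lamp oil has flash point 11.9 °C, which is ≤ 45 °C, so it is Code DG6 (Flammable Liquid).
The calcium hypochlorite has available-oxygen content 15.2 % by mass, which is > 8.5 % by mass, so it is Code DG5 (Oxidizer).
Code DG6 quantity: 550 L.
550 L ≤ 1000 L (cargo aircraft limit, Code DG6) — within limit.
Code DG5 quantity: 33.75 kg.
33.75 kg > 25 kg (cargo aircraft limit, Code DG5) — over the limit.
The segregation rule (Code DG5 with Code DG8) does not apply to Code DG6 with Code DG5.

No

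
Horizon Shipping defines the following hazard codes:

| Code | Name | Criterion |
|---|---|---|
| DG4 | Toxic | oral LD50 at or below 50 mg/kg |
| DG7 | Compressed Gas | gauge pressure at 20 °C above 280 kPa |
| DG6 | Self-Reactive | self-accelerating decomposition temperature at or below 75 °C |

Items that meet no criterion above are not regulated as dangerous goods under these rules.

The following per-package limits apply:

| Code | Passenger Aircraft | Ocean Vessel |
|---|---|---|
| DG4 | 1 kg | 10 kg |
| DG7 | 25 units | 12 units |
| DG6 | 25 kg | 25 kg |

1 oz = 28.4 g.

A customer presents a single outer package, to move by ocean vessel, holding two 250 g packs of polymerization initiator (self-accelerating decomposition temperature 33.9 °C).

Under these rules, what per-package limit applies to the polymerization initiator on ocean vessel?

With self-accelerating decomposition temperature 33.9 °C (≤ 75 °C), the polymerization initiator falls in Code DG6.
The ocean vessel limit for Code DG6 is 25 kg.

25 kg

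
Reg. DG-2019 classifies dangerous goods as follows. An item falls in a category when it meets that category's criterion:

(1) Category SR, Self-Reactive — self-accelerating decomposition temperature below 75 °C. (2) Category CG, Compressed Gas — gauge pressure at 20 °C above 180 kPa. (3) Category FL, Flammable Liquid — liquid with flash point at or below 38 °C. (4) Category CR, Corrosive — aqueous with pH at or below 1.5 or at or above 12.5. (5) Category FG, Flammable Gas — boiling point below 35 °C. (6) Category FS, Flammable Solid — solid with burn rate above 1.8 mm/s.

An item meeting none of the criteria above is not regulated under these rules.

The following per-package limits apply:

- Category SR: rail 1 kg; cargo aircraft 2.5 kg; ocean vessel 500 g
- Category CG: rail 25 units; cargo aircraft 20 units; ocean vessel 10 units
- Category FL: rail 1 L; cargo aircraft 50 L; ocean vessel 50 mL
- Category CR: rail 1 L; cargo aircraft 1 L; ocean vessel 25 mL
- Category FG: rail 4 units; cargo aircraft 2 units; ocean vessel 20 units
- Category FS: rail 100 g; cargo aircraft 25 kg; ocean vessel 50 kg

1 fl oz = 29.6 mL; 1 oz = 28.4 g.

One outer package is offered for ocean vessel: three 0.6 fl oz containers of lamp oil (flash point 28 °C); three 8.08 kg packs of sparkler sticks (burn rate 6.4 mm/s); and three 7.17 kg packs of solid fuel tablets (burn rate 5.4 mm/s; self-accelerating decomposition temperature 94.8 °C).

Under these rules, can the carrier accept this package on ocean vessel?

Lamp oil: flash point 28 °C ≤ 38 °C → Category FL (Flammable Liquid).
With burn rate 6.4 mm/s (> 1.8 mm/s), the sparkler sticks fall in Category FS.
Burn rate 5.4 mm/s meets the Category FS criterion (Flammable Solid), so the solid fuel tablets are Category FS.
Total Category FS: (three 8.08 kg packs = 24.24 kg) + (three 7.17 kg packs = 21.51 kg) = 45.75 kg.
45.75 kg is within the ocean vessel limit of 50 kg for Category FS.
Category FL quantity: three 0.6 fl oz containers = 53.28 mL.
That exceeds the Category FL ocean vessel limit of 50 mL.

No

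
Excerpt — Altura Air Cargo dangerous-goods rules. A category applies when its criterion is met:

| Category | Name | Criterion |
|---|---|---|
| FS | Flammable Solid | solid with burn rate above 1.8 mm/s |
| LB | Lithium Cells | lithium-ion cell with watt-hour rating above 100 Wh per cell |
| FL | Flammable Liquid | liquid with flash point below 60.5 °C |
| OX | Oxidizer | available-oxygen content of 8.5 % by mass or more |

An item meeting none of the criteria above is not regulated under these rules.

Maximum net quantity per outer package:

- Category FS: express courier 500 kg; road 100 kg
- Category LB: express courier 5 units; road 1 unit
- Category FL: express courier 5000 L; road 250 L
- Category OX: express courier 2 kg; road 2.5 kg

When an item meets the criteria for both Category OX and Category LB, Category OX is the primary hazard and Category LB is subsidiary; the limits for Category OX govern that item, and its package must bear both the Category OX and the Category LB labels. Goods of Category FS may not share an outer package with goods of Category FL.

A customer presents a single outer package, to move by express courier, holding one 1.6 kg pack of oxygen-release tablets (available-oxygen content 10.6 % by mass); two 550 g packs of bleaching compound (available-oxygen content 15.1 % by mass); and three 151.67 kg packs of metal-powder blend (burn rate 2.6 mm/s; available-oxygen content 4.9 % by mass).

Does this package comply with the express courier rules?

No

The oxygen-release tablets have available-oxygen content 10.6 % by mass, which is ≥ 8.5 % by mass, so they are Category OX (Oxidizer).
With available-oxygen content 15.1 % by mass (≥ 8.5 % by mass), the bleaching compound falls in Category OX.
The metal-powder blend has burn rate 2.6 mm/s, which is > 1.8 mm/s, so it is Category FS (Flammable Solid).
Category FS quantity: three 151.67 kg packs = 455.01 kg.
That is within the Category FS express courier limit of 500 kg.
Category OX net quantity: 1.6 kg + (two 550 g packs = 1.1 kg) = 2.7 kg.
2.7 kg exceeds the express courier limit of 2 kg for Category OX.
The segregation rule (Category FS with Category FL) does not apply to Category FS with Category OX.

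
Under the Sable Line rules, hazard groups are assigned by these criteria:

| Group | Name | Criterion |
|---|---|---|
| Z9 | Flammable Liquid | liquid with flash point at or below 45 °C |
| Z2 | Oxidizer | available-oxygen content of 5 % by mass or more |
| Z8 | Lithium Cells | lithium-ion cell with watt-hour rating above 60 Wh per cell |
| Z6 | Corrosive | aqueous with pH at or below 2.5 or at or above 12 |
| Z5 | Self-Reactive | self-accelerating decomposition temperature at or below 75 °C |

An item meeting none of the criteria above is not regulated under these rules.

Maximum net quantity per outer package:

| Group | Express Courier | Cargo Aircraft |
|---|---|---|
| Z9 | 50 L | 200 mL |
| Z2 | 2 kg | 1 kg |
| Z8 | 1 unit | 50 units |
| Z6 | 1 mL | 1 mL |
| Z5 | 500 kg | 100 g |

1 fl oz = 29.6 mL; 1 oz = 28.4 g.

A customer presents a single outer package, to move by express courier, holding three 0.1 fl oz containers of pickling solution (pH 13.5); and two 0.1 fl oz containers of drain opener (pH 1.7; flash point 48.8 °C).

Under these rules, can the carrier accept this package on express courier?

No

With pH 13.5 (≥ 12), the pickling solution falls in Group Z6.
The drain opener has pH 1.7, which is ≤ 2.5, so it is Group Z6 (Corrosive).
Group Z6 net quantity: (three 0.1 fl oz containers = 8.88 mL) + (two 0.1 fl oz containers = 5.92 mL) = 14.8 mL.
14.8 mL exceeds the express courier limit of 1 mL for Group Z6.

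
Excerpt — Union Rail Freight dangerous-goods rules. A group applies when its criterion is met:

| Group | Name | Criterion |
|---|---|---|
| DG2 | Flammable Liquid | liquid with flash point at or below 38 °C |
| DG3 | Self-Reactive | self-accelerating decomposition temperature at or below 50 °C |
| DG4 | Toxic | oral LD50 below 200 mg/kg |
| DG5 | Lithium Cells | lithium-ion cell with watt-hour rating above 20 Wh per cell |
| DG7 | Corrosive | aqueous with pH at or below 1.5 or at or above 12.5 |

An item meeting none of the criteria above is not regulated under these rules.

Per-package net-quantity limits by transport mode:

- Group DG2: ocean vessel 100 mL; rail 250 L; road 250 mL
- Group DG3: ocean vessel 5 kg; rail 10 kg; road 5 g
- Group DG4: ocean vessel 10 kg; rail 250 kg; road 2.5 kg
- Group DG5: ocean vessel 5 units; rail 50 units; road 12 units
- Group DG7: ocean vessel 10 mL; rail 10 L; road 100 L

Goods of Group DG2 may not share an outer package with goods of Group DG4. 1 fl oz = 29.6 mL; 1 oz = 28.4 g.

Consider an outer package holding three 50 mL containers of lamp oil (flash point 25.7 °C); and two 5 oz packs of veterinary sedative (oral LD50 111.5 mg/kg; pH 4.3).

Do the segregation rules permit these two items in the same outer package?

Flash point 25.7 °C meets the Group DG2 criterion (Flammable Liquid), so the lamp oil is Group DG2.
With oral LD50 111.5 mg/kg (< 200 mg/kg), the veterinary sedative falls in Group DG4.
Group DG2 and Group DG4 may not share an outer package.

No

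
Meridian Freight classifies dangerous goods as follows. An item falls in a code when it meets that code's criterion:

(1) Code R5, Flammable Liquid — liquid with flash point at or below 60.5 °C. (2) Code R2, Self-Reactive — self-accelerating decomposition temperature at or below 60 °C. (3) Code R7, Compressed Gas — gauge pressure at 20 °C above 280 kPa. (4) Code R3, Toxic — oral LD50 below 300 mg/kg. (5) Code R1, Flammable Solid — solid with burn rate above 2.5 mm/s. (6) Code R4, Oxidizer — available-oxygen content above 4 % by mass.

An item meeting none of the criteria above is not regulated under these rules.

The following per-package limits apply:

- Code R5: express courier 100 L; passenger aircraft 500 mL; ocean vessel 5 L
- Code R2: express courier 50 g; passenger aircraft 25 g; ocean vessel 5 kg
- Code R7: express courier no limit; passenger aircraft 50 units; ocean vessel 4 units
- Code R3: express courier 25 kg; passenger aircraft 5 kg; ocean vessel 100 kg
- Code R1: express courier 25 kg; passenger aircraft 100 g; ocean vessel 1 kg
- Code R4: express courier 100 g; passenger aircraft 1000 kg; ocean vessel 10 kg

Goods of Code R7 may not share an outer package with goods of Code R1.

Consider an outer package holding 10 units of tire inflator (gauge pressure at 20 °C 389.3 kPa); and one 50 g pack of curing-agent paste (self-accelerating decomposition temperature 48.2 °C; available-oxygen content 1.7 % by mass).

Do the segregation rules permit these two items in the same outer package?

Yes

With gauge pressure at 20 °C 389.3 kPa (> 280 kPa), the tire inflator falls in Code R7.
Curing-agent paste: self-accelerating decomposition temperature 48.2 °C ≤ 60 °C → Code R2 (Self-Reactive).
No segregation rule bars Code R7 with Code R2.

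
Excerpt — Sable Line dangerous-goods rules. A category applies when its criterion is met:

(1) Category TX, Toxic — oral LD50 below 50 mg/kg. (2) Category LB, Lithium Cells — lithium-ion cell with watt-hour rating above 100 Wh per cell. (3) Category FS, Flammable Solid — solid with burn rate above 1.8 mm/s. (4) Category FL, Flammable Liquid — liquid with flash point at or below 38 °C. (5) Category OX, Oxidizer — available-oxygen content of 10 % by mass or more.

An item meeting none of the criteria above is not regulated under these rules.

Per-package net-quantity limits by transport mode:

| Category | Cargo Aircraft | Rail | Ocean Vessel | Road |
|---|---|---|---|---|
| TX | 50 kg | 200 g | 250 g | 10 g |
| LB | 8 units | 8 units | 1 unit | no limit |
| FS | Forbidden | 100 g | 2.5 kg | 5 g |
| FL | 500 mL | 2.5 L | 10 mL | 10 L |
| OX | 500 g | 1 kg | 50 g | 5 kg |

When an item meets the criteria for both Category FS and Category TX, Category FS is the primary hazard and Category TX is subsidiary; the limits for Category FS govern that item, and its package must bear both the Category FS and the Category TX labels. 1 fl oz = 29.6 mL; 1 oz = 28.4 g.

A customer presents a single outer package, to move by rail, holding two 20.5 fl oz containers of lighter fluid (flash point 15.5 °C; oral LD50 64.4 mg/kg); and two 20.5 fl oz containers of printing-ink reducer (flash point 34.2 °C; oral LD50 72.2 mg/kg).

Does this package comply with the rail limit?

Yes

Flash point 15.5 °C meets the Category FL criterion (Flammable Liquid), so the lighter fluid is Category FL.
With flash point 34.2 °C (≤ 38 °C), the printing-ink reducer falls in Category FL.
Category FL net quantity: (two 20.5 fl oz containers = 1213.6 mL) + (two 20.5 fl oz containers = 1213.6 mL) = 2427.2 mL.
That is within the Category FL rail limit of 2.5 L.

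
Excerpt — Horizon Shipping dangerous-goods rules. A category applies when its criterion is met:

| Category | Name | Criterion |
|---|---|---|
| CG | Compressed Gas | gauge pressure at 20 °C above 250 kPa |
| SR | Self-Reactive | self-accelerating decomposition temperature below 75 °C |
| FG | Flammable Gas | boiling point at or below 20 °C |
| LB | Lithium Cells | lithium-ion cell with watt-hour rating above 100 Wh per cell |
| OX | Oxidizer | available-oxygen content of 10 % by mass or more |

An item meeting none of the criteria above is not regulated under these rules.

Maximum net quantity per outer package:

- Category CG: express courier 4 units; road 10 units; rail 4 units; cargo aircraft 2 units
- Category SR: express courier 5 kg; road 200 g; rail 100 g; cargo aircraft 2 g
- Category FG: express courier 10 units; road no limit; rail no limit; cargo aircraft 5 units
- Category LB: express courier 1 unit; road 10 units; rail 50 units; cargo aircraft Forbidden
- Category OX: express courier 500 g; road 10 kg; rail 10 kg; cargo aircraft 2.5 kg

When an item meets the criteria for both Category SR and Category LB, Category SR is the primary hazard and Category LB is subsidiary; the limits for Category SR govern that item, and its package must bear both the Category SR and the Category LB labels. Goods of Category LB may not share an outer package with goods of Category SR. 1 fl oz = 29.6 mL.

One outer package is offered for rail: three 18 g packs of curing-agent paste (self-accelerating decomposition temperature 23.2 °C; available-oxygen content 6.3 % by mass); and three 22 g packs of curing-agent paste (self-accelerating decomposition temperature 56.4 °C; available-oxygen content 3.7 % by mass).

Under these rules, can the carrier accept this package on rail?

Self-accelerating decomposition temperature 23.2 °C meets the Category SR criterion (Self-Reactive), so the curing-agent paste is Category SR.
Curing-agent paste: self-accelerating decomposition temperature 56.4 °C < 75 °C → Category SR (Self-Reactive).
Total Category SR: (three 18 g packs = 54 g) + (three 22 g packs = 66 g) = 120 g.
120 g > 100 g (rail limit, Category SR) — over the limit.

No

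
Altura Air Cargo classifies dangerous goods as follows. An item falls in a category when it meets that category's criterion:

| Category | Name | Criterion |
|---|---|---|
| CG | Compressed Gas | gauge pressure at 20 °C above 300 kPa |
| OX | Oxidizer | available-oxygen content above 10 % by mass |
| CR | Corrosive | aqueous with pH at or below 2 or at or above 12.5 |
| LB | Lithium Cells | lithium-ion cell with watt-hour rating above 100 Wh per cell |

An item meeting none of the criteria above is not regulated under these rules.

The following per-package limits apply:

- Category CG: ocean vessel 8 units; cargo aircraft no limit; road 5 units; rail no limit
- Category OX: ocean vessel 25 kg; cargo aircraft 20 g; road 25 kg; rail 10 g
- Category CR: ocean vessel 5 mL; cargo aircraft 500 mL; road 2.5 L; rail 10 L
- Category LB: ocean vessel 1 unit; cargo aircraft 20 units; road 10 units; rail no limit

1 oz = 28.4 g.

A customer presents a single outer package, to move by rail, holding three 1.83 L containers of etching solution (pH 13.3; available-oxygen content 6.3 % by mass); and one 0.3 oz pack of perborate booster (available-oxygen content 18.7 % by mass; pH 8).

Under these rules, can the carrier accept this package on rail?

Etching solution: pH 13.3 ≥ 12.5 → Category CR (Corrosive).
With available-oxygen content 18.7 % by mass (> 10 % by mass), the perborate booster falls in Category OX.
Category OX quantity: one 0.3 oz pack = 8.52 g.
8.52 g is within the rail limit of 10 g for Category OX.
Category CR quantity: three 1.83 L containers = 5.49 L.
5.49 L is within the rail limit of 10 L for Category CR.
Every hazard category is within its rail limit and no segregation rule is violated.

Yes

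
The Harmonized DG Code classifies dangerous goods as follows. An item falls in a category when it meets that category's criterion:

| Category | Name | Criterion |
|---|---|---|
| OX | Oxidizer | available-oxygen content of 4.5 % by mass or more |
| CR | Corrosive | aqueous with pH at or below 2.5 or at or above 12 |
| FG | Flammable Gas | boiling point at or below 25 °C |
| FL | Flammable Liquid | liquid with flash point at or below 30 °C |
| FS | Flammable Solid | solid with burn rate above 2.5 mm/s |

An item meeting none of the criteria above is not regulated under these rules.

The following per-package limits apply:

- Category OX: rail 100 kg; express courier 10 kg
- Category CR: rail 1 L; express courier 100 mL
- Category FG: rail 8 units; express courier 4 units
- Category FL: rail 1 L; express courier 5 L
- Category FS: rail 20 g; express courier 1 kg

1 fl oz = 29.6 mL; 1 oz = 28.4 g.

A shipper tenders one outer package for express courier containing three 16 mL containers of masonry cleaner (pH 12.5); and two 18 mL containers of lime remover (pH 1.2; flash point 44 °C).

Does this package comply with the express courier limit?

With pH 12.5 (≥ 12), the masonry cleaner falls in Category CR.
pH 1.2 meets the Category CR criterion (Corrosive), so the lime remover is Category CR.
Category CR net quantity: (three 16 mL containers = 48 mL) + (two 18 mL containers = 36 mL) = 84 mL.
84 mL is within the express courier limit of 100 mL for Category CR.

Yes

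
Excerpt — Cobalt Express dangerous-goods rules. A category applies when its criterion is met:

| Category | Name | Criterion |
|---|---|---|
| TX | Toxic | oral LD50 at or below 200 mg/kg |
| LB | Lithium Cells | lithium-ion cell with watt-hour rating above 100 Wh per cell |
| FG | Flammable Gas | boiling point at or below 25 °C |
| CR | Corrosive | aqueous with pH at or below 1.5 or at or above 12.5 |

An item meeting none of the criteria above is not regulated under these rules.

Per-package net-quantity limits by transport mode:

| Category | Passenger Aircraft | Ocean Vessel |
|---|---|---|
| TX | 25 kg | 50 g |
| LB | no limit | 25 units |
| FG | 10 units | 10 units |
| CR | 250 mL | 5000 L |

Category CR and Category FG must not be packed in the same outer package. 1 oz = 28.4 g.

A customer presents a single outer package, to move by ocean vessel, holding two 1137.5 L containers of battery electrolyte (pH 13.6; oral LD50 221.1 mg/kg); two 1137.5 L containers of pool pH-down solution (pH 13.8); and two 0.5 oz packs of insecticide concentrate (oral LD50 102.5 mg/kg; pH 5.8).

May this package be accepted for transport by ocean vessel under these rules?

The battery electrolyte has pH 13.6, which is ≥ 12.5, so it is Category CR (Corrosive).
With pH 13.8 (≥ 12.5), the pool pH-down solution falls in Category CR.
With oral LD50 102.5 mg/kg (≤ 200 mg/kg), the insecticide concentrate falls in Category TX.
Total Category CR: (two 1137.5 L containers = 2275 L) + (two 1137.5 L containers = 2275 L) = 4550 L.
That is within the Category CR ocean vessel limit of 5000 L.
Category TX quantity: two 0.5 oz packs = 28.4 g.
28.4 g is within the ocean vessel limit of 50 g for Category TX.
The segregation rule (Category CR with Category FG) does not apply to Category CR with Category TX.
Every hazard category is within its ocean vessel limit and no segregation rule is violated.

Yes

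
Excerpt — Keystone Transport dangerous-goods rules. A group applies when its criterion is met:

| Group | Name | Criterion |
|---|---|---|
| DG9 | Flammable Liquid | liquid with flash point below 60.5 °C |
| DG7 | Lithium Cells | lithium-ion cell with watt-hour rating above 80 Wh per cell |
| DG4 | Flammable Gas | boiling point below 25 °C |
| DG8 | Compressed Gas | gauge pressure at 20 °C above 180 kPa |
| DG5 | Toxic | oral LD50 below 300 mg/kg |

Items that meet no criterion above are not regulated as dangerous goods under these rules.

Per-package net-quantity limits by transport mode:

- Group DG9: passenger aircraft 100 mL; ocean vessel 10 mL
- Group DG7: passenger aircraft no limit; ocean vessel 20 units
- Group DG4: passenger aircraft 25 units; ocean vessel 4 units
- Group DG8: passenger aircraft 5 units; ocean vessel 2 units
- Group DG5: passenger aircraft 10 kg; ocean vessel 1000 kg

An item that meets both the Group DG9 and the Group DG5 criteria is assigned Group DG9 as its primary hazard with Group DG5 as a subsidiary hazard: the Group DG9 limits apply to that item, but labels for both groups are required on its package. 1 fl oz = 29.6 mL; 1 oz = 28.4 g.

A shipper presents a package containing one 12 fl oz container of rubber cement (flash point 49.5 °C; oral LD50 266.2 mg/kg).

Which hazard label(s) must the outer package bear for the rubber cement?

With flash point 49.5 °C (< 60.5 °C), the rubber cement falls in Group DG9.
The rubber cement has oral LD50 266.2 mg/kg, which is < 300 mg/kg, so it is Group DG5 (Toxic).
By the precedence rule Group DG9 is primary and Group DG5 is subsidiary, and that rule requires both labels on the package.

Group DG5 and DG9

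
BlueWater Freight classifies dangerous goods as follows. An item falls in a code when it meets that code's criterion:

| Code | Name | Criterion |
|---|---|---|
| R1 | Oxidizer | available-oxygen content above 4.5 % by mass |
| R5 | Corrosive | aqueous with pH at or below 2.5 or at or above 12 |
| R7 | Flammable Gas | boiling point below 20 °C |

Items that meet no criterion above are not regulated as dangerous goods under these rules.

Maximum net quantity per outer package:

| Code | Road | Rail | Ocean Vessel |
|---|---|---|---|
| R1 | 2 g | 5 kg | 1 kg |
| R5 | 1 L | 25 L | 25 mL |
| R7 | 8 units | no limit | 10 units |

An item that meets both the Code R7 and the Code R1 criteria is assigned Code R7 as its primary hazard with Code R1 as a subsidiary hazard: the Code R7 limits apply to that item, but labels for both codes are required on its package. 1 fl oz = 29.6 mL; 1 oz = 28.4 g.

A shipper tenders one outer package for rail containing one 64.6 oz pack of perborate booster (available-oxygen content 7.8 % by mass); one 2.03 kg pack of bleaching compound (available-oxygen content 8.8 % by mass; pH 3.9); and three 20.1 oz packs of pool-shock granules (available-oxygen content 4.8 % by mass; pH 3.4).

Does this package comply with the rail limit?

No

With available-oxygen content 7.8 % by mass (> 4.5 % by mass), the perborate booster falls in Code R1.
Bleaching compound: available-oxygen content 8.8 % by mass > 4.5 % by mass → Code R1 (Oxidizer).
Pool-shock granules: available-oxygen content 4.8 % by mass > 4.5 % by mass → Code R1 (Oxidizer).
Code R1 net quantity: (one 64.6 oz pack = 1834.64 g) + 2.03 kg + (three 20.1 oz packs = 1712.52 g) = 5577.16 g.
5577.16 g exceeds the rail limit of 5 kg for Code R1.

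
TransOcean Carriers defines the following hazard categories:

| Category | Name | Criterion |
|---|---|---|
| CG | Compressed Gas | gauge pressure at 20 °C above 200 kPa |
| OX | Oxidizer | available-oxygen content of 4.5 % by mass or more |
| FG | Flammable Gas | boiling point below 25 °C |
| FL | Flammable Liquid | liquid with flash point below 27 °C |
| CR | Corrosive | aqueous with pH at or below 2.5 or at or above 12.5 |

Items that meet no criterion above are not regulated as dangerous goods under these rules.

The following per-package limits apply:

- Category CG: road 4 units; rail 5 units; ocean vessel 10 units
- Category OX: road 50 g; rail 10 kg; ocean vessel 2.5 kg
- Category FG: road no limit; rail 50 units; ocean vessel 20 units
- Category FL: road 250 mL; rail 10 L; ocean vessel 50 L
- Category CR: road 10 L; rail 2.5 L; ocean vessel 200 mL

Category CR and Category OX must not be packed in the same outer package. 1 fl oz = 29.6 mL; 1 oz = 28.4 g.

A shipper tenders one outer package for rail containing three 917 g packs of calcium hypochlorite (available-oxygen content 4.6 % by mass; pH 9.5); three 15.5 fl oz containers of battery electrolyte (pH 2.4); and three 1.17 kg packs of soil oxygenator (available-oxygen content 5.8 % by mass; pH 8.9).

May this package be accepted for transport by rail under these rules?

Available-oxygen content 4.6 % by mass meets the Category OX criterion (Oxidizer), so the calcium hypochlorite is Category OX.
Battery electrolyte: pH 2.4 ≤ 2.5 → Category CR (Corrosive).
The soil oxygenator has available-oxygen content 5.8 % by mass, which is ≥ 4.5 % by mass, so it is Category OX (Oxidizer).
Category CR quantity: three 15.5 fl oz containers = 1376.4 mL.
That is within the Category CR rail limit of 2.5 L.
Category OX net quantity: (three 917 g packs = 2.751 kg) + (three 1.17 kg packs = 3.51 kg) = 6.261 kg.
6.261 kg ≤ 10 kg (rail limit, Category OX) — within limit.
Category CR and Category OX may not share an outer package.

No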